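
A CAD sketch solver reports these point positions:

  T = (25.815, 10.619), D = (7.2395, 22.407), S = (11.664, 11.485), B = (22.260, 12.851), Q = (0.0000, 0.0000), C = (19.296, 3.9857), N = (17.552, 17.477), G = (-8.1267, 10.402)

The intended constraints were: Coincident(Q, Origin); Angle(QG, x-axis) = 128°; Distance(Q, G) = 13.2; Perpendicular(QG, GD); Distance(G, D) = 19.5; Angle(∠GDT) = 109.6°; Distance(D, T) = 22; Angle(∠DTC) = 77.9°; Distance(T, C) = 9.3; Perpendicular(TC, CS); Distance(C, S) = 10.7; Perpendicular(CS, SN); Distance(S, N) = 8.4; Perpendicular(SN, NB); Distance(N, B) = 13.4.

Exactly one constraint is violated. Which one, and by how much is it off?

Distance(N, B) = 13.4 — off by 6.80.

Q = (0.00, 0.00) ✓; QG at 128.0° ✓; |QG| = 13.20 ✓; ∠(QG, GD) = 90.00° ✓; |GD| = 19.50 ✓; ∠GDT = 109.6° ✓; |DT| = 22.00 ✓; ∠DTC = 77.90° ✓; |TC| = 9.300 ✓; ∠(TC, CS) = 90.00° ✓; |CS| = 10.70 ✓; ∠(CS, SN) = 90.00° ✓; |SN| = 8.401 ✓; ∠(SN, NB) = 90.00° ✓; |NB| = 6.600 ✗.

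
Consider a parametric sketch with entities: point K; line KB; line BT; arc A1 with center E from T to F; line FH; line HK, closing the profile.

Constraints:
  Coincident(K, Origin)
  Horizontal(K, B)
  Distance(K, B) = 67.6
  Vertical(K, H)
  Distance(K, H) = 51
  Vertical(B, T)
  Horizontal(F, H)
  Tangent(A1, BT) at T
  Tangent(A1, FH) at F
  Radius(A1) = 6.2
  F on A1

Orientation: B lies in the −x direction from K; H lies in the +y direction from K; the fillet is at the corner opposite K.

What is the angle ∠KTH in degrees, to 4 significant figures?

38.77°

K is at the origin; KB is horizontal with |KB| = 67.6 and B on the −x side, so B = (-67.60, 0.000). KH is vertical with |KH| = 51.0 and H on the +y side, so H = (0.000, 51.00). The virtual corner opposite K is at (-67.60, 51.00). A1 meets BT tangentially, so ET is at right angles to BT and tangency of A1 to FH means the radius EF is perpendicular to FH, with radius 6.2, so the center E sits 6.2 in from both sides at E = (-61.40, 44.80). That places the tangent points at T = (-67.60, 44.80) on BT and F = (-61.40, 51.00) on FH. Then cos ∠KTH = TK·TH / (|TK||TH|), giving 38.77°.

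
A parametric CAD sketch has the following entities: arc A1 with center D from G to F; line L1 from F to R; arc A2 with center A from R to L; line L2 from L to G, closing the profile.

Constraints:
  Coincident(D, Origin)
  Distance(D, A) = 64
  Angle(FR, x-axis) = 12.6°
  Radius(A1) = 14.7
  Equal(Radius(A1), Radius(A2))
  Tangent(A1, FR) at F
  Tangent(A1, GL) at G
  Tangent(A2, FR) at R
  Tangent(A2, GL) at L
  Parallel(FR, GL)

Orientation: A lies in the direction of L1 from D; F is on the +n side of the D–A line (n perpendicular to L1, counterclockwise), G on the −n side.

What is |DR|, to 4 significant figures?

65.67

The slot axis is L1's direction at 12.6°, so u = (cos 12.6°, sin 12.6°) = (0.9759, 0.2181) and n = (−sin 12.6°, cos 12.6°) = (-0.2181, 0.9759). D is at the origin and A lies 64.0 along u from D, so A = 64.0·u = (62.46, 13.96). Tangency of A1 to both parallel lines with radius 14.7 puts F and G at D ± 14.7·n: F = (-3.207, 14.35), G = (3.207, -14.35). Equal radii place R and L the same way about A: R = A + 14.7·n = (59.25, 28.31), L = A − 14.7·n = (65.67, -0.3848). Then |DR| = |R − D| = 65.67.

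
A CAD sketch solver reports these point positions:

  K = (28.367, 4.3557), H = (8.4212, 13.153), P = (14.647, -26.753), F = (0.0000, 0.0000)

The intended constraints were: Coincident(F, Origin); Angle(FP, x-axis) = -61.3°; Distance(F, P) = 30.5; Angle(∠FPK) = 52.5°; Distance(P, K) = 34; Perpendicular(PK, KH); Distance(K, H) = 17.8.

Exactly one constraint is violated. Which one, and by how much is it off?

Distance(K, H) = 17.8 — off by 4.00.

F = (0.00, 0.00) ✓; FP at -61.30° ✓; |FP| = 30.50 ✓; ∠FPK = 52.50° ✓; |PK| = 34.00 ✓; ∠(PK, KH) = 90.00° ✓; |KH| = 21.80 ✗.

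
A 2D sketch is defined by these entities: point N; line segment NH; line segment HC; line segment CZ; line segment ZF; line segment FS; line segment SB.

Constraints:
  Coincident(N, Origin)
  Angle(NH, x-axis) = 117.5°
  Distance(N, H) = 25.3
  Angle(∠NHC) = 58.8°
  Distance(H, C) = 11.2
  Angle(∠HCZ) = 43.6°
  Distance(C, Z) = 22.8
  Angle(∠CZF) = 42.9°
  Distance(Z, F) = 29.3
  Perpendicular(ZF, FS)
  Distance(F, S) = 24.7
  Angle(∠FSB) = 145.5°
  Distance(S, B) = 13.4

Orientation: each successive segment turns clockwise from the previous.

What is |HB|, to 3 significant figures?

31.9

N is at the origin; NH runs at 117.5° with length 25.3, so H = (-11.7, 22.4). ∠NHC = 58.8° gives HC at -3.70° from the x-axis; with |HC| = 11.2, C = (-0.506, 21.7). ∠HCZ = 43.6° gives CZ at -140° from the x-axis; with |CZ| = 22.8, Z = (-18.0, 7.09). ∠CZF = 42.9° gives ZF at 82.8° from the x-axis; with |ZF| = 29.3, F = (-14.3, 36.2). The perpendicularity gives FS at right angles to ZF, so FS runs at -7.20°; with |FS| = 24.7, S = (10.2, 33.1). ∠FSB = 145.5° gives SB at -41.7° from the x-axis; with |SB| = 13.4, B = (20.2, 24.2). Then |HB| = |B − H| = 31.9.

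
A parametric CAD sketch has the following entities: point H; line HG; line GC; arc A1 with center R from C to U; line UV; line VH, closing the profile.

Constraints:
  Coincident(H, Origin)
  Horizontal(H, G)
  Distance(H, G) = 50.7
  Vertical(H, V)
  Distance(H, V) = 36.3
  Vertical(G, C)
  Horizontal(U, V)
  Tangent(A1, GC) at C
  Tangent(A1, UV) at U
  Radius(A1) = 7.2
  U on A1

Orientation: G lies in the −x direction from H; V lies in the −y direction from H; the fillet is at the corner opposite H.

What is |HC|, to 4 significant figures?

58.46

H is at the origin; H and G share the same y with |HG| = 50.7 and G on the −x side, so G = (-50.70, 0.000). H and V share the same x with |HV| = 36.3 and V on the −y side, so V = (0.000, -36.30). The virtual corner opposite H is at (-50.70, -36.30). Tangency of A1 to GC means the radius RC is perpendicular to GC and since A1 is tangent to UV there, RU ⟂ UV, with radius 7.2, so the center R sits 7.2 in from both sides at R = (-43.50, -29.10). That places the tangent points at C = (-50.70, -29.10) on GC and U = (-43.50, -36.30) on UV. Then |HC| = |C − H| = 58.46.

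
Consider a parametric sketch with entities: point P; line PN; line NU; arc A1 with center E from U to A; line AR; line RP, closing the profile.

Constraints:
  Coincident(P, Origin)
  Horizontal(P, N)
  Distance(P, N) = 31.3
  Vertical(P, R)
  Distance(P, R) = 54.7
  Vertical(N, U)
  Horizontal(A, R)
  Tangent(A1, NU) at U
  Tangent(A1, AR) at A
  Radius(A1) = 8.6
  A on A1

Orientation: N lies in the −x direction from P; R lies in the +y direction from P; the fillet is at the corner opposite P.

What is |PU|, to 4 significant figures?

55.72

The virtual corner opposite P is at (-31.30, 54.70). A1 meets NU tangentially, so EU is at right angles to NU and the tangent condition forces EA to be normal to AR, with radius 8.6, so the center E sits 8.6 in from both sides at E = (-22.70, 46.10). That places the tangent points at U = (-31.30, 46.10) on NU and A = (-22.70, 54.70) on AR. Then |PU| = |U − P| = 55.72.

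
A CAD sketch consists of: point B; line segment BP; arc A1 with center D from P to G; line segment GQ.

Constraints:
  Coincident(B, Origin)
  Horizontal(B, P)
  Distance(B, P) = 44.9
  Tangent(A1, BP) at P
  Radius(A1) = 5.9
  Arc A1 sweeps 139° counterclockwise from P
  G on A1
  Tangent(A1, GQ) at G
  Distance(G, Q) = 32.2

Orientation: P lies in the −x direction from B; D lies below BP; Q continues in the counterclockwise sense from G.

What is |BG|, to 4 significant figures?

49.86

B is at the origin; BP is horizontal with |BP| = 44.9 and P on the −x side, so P = (-44.90, 0.000). The tangent condition forces DP to be normal to BP, so D = P + (0, -5.9) = (-44.90, -5.900). On A1, P sits at bearing 90° from D; a 139° counterclockwise sweep puts G at bearing 229°, so G = D + 5.9·(cos 229°, sin 229°) = (-48.77, -10.35). Then |BG| = |G − B| = 49.86.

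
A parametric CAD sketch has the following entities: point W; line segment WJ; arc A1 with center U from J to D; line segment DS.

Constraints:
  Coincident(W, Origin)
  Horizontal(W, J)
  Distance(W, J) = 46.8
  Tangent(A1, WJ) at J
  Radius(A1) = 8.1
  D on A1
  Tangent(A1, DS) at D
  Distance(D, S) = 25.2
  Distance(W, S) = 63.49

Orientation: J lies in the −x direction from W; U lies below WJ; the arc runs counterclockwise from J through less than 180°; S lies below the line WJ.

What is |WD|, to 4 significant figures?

55.54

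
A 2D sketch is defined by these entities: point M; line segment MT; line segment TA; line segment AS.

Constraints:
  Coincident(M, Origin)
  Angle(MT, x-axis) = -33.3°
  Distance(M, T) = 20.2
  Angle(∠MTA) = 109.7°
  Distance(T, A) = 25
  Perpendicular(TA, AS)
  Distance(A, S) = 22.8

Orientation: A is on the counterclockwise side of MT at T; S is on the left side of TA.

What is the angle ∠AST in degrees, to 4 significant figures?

47.64°

M is at the origin; MT runs at -33.3° with length 20.2, so T = 20.2·(cos -33.3°, sin -33.3°) = (16.88, -11.09). ∠MTA = 109.7°, so TA runs at -33.3° + (180° − 109.7°) = 37.00° from the x-axis; with |TA| = 25.0, A = T + 25.0·(cos 37.00°, sin 37.00°) = (36.85, 3.955). TA is perpendicular to AS; with |AS| = 22.8 on the left of TA, S = A + 22.8·(-0.6018, 0.7986) = (23.13, 22.16). Then cos ∠AST = SA·ST / (|SA||ST|), giving 47.64°.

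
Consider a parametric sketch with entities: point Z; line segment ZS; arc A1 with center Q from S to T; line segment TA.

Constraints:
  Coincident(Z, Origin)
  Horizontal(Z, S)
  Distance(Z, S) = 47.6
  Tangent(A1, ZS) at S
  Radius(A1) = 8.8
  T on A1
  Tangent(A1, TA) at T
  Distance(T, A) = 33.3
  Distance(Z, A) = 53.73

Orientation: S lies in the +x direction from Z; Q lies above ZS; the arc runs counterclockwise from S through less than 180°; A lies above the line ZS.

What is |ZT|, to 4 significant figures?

56.45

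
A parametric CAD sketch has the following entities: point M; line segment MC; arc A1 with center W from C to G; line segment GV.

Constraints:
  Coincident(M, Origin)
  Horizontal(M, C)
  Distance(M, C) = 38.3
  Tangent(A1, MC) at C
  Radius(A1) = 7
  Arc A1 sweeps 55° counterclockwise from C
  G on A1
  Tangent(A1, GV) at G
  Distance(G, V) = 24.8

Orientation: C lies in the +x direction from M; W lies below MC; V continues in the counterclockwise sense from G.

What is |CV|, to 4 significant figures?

30.68

M is at the origin; M and C share the same y with |MC| = 38.3 and C on the +x side, so C = (38.30, 0.000). Since A1 is tangent to MC there, WC ⟂ MC, so W = C + (0, -7) = (38.30, -7.000). On A1, C sits at bearing 90° from W; a 55° counterclockwise sweep puts G at bearing 145°, so G = W + 7.0·(cos 145°, sin 145°) = (32.57, -2.985). A1 meets GV tangentially, so WG is at right angles to GV, so GV runs along (−sin 145°, cos 145°); with |GV| = 24.8, V = (18.34, -23.30). Then |CV| = |V − C| = 30.68.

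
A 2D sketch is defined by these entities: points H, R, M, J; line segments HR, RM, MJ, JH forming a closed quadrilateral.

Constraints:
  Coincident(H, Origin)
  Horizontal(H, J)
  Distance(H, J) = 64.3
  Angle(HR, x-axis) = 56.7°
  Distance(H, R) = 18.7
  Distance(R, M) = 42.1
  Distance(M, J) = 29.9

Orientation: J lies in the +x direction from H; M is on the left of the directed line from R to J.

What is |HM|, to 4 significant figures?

57.47

Checks: |RM| = 42.10 ✓; |MJ| = 29.90 ✓.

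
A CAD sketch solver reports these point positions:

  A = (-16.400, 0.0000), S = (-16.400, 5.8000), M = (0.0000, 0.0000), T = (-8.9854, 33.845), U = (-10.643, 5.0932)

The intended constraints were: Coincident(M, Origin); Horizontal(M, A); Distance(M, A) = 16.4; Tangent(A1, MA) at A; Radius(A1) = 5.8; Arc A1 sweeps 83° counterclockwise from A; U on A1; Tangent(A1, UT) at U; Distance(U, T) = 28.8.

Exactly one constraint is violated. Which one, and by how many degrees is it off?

Tangent(A1, UT) at U — off by 3.70°.

M = (0.00, 0.00) ✓; M.y = 0.00, A.y = 0.00 ✓; |MA| = 16.40 ✓; ∠(SA, AM) = 90.00° ✓; |SA| = 5.800 ✓; bearing(S→U) − bearing(S→A) = 83.00° ✓; |SU| = 5.800 ✓; ∠(SU, UT) = 86.30° ✗; |UT| = 28.80 ✓.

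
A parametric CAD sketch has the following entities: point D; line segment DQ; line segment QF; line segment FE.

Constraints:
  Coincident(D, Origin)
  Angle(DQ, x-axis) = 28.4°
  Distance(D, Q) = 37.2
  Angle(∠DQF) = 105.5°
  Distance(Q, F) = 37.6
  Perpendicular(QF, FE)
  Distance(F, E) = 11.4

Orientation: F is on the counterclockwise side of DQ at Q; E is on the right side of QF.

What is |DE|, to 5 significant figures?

67.026

∠DQF = 105.5°, so QF runs at 28.4° + (180° − 105.5°) = 102.90° from the x-axis; with |QF| = 37.6, F = Q + 37.6·(cos 102.90°, sin 102.90°) = (24.329, 54.344). QF ⟂ FE; with |FE| = 11.4 on the right of QF, E = F + 11.4·(0.97476, 0.22325) = (35.441, 56.889). Then |DE| = |E − D| = 67.026.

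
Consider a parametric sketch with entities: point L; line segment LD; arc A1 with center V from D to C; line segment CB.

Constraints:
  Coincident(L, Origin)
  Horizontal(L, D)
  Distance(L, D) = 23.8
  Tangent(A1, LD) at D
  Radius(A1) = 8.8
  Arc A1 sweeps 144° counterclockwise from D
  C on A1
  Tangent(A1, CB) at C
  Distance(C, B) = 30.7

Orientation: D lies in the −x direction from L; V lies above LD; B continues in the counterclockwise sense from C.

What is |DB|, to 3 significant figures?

39.2

L is at the origin; LD is horizontal with |LD| = 23.8 and D on the −x side, so D = (-23.8, 0.00). The tangent condition forces VD to be normal to LD, so V = D + (0, 8.8) = (-23.8, 8.80). On A1, D sits at bearing -90° from V; a 144° counterclockwise sweep puts C at bearing 54°, so C = V + 8.8·(cos 54°, sin 54°) = (-18.6, 15.9). A1 meets CB tangentially, so VC is at right angles to CB, so CB runs along (−sin 54°, cos 54°); with |CB| = 30.7, B = (-43.5, 34.0). Then |DB| = |B − D| = 39.2.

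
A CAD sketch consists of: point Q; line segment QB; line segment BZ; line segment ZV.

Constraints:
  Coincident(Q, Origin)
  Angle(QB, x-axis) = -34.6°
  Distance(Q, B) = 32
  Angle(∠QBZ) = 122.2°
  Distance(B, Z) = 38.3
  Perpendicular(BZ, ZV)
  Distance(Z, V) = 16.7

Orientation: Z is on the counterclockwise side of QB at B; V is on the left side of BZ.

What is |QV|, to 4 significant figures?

56.32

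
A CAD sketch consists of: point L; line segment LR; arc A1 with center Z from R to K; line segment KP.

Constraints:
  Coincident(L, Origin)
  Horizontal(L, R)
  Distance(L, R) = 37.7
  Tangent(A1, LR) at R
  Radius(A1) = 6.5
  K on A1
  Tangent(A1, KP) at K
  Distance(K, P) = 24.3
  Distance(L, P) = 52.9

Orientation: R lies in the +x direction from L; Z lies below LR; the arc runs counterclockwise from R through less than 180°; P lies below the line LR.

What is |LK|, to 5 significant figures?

33.247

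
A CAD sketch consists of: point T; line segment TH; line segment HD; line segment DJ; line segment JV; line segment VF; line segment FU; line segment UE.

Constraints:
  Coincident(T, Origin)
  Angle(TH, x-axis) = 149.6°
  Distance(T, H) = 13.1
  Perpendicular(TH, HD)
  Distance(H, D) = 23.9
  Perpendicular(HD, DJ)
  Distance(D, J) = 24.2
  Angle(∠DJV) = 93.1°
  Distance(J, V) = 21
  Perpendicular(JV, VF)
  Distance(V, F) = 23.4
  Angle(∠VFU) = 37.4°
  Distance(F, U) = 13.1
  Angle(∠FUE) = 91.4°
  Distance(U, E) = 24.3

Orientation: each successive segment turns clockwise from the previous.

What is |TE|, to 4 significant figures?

17.01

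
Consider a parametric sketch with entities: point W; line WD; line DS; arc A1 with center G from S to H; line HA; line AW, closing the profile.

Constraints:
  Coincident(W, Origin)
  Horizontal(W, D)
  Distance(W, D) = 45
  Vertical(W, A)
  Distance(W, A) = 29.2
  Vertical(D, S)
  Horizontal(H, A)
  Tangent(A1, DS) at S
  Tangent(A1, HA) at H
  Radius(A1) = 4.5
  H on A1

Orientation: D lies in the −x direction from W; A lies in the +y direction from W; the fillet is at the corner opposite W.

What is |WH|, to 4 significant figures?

49.93

The virtual corner opposite W is at (-45.00, 29.20). Tangency of A1 to DS means the radius GS is perpendicular to DS and since A1 is tangent to HA there, GH ⟂ HA, with radius 4.5, so the center G sits 4.5 in from both sides at G = (-40.50, 24.70). That places the tangent points at S = (-45.00, 24.70) on DS and H = (-40.50, 29.20) on HA. Then |WH| = |H − W| = 49.93.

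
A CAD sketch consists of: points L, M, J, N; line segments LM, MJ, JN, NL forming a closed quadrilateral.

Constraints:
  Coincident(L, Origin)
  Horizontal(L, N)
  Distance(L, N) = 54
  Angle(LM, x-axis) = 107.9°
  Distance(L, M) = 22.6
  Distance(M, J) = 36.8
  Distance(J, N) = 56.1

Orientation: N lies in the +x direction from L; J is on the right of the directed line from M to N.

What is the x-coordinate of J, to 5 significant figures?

-0.15039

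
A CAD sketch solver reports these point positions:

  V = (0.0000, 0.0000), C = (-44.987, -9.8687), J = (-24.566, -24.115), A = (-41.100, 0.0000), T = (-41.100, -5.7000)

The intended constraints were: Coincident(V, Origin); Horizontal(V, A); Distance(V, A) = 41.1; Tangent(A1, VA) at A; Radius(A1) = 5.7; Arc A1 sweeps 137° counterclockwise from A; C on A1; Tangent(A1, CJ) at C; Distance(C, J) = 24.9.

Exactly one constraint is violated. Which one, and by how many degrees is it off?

Tangent(A1, CJ) at C — off by 8.10°.

V = (0.00, 0.00) ✓; V.y = 0.00, A.y = 0.00 ✓; |VA| = 41.10 ✓; ∠(TA, AV) = 90.00° ✓; |TA| = 5.700 ✓; bearing(T→C) − bearing(T→A) = 137.0° ✓; |TC| = 5.700 ✓; ∠(TC, CJ) = 81.90° ✗; |CJ| = 24.90 ✓.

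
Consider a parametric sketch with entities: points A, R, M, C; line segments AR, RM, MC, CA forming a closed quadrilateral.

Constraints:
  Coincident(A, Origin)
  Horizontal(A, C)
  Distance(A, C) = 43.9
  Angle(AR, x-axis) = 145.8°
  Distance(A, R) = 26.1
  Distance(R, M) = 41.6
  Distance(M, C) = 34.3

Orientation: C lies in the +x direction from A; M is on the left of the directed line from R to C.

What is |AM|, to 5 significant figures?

30.344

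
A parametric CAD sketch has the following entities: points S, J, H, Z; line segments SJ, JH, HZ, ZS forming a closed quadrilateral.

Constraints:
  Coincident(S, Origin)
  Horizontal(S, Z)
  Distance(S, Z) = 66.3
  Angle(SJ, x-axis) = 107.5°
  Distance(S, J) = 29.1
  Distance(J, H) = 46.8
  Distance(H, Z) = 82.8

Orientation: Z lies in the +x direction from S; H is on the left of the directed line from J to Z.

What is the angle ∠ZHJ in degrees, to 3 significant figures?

70.1°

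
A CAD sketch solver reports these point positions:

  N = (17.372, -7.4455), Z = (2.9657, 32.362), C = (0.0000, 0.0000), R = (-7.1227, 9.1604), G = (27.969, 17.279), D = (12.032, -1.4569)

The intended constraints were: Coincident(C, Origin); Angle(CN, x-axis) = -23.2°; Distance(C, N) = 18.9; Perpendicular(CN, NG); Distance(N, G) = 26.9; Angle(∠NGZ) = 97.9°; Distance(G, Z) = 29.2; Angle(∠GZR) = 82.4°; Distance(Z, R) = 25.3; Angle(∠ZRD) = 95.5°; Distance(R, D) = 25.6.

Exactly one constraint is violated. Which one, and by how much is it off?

Distance(R, D) = 25.6 — off by 3.70.

C = (0.00, 0.00) ✓; CN at -23.20° ✓; |CN| = 18.90 ✓; ∠(CN, NG) = 90.00° ✓; |NG| = 26.90 ✓; ∠NGZ = 97.90° ✓; |GZ| = 29.20 ✓; ∠GZR = 82.40° ✓; |ZR| = 25.30 ✓; ∠ZRD = 95.50° ✓; |RD| = 21.90 ✗.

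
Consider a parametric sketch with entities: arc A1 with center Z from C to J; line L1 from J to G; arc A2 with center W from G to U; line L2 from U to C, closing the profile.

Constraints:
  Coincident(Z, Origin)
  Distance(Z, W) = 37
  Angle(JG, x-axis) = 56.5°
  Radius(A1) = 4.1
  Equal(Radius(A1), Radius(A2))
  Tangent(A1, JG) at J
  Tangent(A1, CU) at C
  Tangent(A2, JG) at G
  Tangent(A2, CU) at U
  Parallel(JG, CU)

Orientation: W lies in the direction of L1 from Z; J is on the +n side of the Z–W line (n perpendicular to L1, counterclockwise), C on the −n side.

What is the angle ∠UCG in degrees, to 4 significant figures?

12.50°

The slot axis is L1's direction at 56.5°, so u = (cos 56.5°, sin 56.5°) = (0.5519, 0.8339) and n = (−sin 56.5°, cos 56.5°) = (-0.8339, 0.5519). Z is at the origin and W lies 37.0 along u from Z, so W = 37.0·u = (20.42, 30.85). Tangency of A1 to both parallel lines with radius 4.1 puts J and C at Z ± 4.1·n: J = (-3.419, 2.263), C = (3.419, -2.263). Equal radii place G and U the same way about W: G = W + 4.1·n = (17.00, 33.12), U = W − 4.1·n = (23.84, 28.59). Then cos ∠UCG = CU·CG / (|CU||CG|), giving 12.50°.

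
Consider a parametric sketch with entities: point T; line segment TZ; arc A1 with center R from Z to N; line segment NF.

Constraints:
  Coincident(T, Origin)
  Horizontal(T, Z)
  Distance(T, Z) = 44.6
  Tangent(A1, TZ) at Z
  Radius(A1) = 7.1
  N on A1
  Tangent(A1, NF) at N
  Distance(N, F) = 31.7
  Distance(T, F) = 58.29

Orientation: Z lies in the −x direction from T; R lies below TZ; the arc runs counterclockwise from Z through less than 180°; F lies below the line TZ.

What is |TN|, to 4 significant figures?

52.22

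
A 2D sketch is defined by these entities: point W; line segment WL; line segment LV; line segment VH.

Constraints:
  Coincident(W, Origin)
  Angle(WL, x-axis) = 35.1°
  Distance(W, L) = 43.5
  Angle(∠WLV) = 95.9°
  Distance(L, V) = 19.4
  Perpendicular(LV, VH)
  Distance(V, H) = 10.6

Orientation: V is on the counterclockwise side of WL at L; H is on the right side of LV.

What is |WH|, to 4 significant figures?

58.92

W is at the origin; WL runs at 35.1° with length 43.5, so L = 43.5·(cos 35.1°, sin 35.1°) = (35.59, 25.01). ∠WLV = 95.9°, so LV runs at 35.1° + (180° − 95.9°) = 119.2° from the x-axis; with |LV| = 19.4, V = L + 19.4·(cos 119.2°, sin 119.2°) = (26.13, 41.95). The perpendicularity gives VH at right angles to LV; with |VH| = 10.6 on the right of LV, H = V + 10.6·(0.8729, 0.4879) = (35.38, 47.12). Then |WH| = |H − W| = 58.92.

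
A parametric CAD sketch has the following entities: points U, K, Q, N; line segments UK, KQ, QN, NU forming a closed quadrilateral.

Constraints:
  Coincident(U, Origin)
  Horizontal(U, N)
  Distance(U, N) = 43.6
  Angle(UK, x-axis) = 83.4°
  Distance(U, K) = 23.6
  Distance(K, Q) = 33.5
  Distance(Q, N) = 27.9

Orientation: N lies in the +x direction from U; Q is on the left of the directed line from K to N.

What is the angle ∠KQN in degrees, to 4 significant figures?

99.88°

Checks: |KQ| = 33.50 ✓; |QN| = 27.90 ✓.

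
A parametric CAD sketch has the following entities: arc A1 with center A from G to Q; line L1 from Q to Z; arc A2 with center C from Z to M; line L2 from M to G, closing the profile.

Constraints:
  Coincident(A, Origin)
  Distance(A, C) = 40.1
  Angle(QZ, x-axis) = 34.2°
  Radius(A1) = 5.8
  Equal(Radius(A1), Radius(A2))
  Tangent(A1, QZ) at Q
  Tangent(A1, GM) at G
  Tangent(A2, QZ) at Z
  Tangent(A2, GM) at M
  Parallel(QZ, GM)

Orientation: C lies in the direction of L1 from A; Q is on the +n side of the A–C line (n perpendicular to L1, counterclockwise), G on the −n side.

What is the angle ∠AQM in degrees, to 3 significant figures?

73.9°

Tangency of A1 to both parallel lines with radius 5.8 puts Q and G at A ± 5.8·n: Q = (-3.26, 4.80), G = (3.26, -4.80). Equal radii place Z and M the same way about C: Z = C + 5.8·n = (29.9, 27.3), M = C − 5.8·n = (36.4, 17.7). Then cos ∠AQM = QA·QM / (|QA||QM|), giving 73.9°.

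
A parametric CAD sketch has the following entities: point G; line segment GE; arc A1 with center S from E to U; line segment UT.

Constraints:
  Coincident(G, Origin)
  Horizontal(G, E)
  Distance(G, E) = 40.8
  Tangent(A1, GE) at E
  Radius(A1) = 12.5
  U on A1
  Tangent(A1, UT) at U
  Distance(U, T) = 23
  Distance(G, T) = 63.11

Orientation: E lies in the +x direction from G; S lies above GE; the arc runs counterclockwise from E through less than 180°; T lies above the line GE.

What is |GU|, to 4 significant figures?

54.93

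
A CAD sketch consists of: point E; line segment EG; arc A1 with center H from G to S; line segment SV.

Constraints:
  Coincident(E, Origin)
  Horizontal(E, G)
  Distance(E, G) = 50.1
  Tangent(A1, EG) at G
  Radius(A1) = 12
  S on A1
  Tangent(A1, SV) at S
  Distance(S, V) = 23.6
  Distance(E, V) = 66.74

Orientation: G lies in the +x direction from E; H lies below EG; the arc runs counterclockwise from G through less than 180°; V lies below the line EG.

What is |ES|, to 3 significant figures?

44.9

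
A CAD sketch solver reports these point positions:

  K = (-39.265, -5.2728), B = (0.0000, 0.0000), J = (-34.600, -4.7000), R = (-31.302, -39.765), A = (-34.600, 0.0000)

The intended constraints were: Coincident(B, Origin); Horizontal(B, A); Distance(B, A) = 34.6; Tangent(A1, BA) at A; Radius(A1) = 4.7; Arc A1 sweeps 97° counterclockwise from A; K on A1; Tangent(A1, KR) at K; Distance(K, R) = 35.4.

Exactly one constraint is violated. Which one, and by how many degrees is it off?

Tangent(A1, KR) at K — off by 6.00°.

B = (0.00, 0.00) ✓; B.y = 0.00, A.y = 0.00 ✓; |BA| = 34.60 ✓; ∠(JA, AB) = 90.00° ✓; |JA| = 4.700 ✓; bearing(J→K) − bearing(J→A) = 97.00° ✓; |JK| = 4.700 ✓; ∠(JK, KR) = 84.00° ✗; |KR| = 35.40 ✓.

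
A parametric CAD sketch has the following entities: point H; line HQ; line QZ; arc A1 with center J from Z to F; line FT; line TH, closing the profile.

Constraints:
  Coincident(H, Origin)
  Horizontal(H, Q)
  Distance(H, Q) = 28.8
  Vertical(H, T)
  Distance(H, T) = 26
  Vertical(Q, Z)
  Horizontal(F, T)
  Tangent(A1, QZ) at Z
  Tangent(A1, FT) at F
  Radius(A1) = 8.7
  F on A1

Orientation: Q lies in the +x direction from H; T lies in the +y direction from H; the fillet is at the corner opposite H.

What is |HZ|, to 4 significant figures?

33.60

H is at the origin; HQ is horizontal with |HQ| = 28.8 and Q on the +x side, so Q = (28.80, 0.000). HT is vertical with |HT| = 26.0 and T on the +y side, so T = (0.000, 26.00). The virtual corner opposite H is at (28.80, 26.00). Tangency of A1 to QZ means the radius JZ is perpendicular to QZ and tangency of A1 to FT means the radius JF is perpendicular to FT, with radius 8.7, so the center J sits 8.7 in from both sides at J = (20.10, 17.30). That places the tangent points at Z = (28.80, 17.30) on QZ and F = (20.10, 26.00) on FT. Then |HZ| = |Z − H| = 33.60.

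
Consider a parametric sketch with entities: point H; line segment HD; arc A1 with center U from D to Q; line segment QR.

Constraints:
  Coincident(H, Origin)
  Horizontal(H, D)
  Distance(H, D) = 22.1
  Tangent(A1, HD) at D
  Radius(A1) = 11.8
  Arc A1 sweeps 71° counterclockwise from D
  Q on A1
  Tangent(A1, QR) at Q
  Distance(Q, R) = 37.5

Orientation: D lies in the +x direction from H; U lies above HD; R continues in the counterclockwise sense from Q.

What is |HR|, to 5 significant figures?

62.865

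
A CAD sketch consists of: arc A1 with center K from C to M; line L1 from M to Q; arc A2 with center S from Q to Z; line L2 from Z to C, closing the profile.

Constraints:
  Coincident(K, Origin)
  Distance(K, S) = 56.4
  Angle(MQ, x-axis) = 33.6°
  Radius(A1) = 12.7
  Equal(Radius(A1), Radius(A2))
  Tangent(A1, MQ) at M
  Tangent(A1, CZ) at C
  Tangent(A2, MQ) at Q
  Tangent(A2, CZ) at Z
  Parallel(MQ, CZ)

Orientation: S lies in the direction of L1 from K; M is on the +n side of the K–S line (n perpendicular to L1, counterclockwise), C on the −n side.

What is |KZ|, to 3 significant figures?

57.8

Tangency of A1 to both parallel lines with radius 12.7 puts M and C at K ± 12.7·n: M = (-7.03, 10.6), C = (7.03, -10.6). Equal radii place Q and Z the same way about S: Q = S + 12.7·n = (39.9, 41.8), Z = S − 12.7·n = (54.0, 20.6). Then |KZ| = |Z − K| = 57.8.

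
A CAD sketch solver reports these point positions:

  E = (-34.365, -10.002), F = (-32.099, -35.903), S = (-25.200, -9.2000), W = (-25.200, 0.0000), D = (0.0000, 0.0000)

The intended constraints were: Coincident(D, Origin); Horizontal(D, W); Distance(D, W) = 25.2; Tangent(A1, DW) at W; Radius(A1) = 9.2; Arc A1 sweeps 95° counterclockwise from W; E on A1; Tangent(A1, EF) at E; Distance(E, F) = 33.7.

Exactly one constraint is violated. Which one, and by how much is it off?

Distance(E, F) = 33.7 — off by 7.70.

D = (0.00, 0.00) ✓; D.y = 0.00, W.y = 0.00 ✓; |DW| = 25.20 ✓; ∠(SW, WD) = 90.00° ✓; |SW| = 9.200 ✓; bearing(S→E) − bearing(S→W) = 95.00° ✓; |SE| = 9.200 ✓; ∠(SE, EF) = 90.00° ✓; |EF| = 26.00 ✗.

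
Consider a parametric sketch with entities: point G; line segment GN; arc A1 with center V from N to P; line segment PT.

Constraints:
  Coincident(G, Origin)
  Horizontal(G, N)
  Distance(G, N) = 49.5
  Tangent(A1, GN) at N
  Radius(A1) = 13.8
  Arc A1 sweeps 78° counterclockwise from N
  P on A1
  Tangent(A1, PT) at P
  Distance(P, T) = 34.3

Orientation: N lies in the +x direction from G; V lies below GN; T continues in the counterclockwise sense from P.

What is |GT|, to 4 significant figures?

53.03

On A1, N sits at bearing 90° from V; a 78° counterclockwise sweep puts P at bearing 168°, so P = V + 13.8·(cos 168°, sin 168°) = (36.00, -10.93). Tangency of A1 to PT means the radius VP is perpendicular to PT, so PT runs along (−sin 168°, cos 168°); with |PT| = 34.3, T = (28.87, -44.48). Then |GT| = |T − G| = 53.03.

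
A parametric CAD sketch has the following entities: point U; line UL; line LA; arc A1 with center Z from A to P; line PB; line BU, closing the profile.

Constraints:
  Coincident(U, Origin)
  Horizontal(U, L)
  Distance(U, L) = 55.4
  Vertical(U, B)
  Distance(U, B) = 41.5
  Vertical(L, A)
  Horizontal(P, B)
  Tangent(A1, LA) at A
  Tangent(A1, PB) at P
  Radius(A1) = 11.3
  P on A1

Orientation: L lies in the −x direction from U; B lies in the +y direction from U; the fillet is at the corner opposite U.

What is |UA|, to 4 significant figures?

63.10

U is at the origin; UL is horizontal with |UL| = 55.4 and L on the −x side, so L = (-55.40, 0.000). UB is vertical with |UB| = 41.5 and B on the +y side, so B = (0.000, 41.50). The virtual corner opposite U is at (-55.40, 41.50). Since A1 is tangent to LA there, ZA ⟂ LA and since A1 is tangent to PB there, ZP ⟂ PB, with radius 11.3, so the center Z sits 11.3 in from both sides at Z = (-44.10, 30.20). That places the tangent points at A = (-55.40, 30.20) on LA and P = (-44.10, 41.50) on PB. Then |UA| = |A − U| = 63.10.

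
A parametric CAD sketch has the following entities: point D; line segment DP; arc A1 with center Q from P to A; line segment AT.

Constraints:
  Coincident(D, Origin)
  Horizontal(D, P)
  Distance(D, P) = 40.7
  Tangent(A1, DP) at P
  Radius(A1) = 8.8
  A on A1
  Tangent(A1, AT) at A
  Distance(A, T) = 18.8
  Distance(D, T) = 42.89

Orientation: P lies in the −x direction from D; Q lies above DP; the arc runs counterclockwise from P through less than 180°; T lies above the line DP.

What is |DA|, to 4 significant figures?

33.18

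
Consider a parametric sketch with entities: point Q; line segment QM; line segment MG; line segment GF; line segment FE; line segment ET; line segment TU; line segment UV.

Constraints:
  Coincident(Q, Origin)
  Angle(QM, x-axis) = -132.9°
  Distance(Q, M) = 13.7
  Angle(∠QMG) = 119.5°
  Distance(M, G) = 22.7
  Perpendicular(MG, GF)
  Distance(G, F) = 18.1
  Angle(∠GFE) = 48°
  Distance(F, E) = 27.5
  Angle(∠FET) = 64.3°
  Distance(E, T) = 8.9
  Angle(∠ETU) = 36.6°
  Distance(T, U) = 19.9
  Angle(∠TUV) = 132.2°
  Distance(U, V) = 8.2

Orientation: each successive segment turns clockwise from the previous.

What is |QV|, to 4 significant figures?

3.204

∠ETU = 36.6° gives TU at 45.50° from the x-axis; with |TU| = 19.9, U = (-6.442, 3.013). ∠TUV = 132.2° gives UV at -2.300° from the x-axis; with |UV| = 8.2, V = (1.751, 2.684). Then |QV| = |V − Q| = 3.204.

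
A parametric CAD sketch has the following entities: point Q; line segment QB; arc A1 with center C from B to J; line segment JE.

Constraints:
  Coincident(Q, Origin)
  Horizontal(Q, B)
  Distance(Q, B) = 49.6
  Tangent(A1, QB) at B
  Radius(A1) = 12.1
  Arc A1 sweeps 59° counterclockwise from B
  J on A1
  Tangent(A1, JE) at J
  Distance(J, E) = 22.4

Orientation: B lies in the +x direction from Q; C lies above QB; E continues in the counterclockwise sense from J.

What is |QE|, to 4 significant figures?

75.78

Q is at the origin; Q and B share the same y with |QB| = 49.6 and B on the +x side, so B = (49.60, 0.000). The tangent condition forces CB to be normal to QB, so C = B + (0, 12.1) = (49.60, 12.10). On A1, B sits at bearing -90° from C; a 59° counterclockwise sweep puts J at bearing -31°, so J = C + 12.1·(cos -31°, sin -31°) = (59.97, 5.868). Since A1 is tangent to JE there, CJ ⟂ JE, so JE runs along (−sin -31°, cos -31°); with |JE| = 22.4, E = (71.51, 25.07). Then |QE| = |E − Q| = 75.78.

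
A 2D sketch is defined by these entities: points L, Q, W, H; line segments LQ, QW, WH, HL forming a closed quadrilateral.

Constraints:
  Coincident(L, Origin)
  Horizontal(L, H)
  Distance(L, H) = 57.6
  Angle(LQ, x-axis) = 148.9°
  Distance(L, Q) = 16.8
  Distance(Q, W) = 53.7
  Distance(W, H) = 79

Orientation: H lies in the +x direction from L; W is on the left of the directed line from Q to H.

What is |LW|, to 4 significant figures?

59.01

Checks: |QW| = 53.70 ✓; |WH| = 79.00 ✓.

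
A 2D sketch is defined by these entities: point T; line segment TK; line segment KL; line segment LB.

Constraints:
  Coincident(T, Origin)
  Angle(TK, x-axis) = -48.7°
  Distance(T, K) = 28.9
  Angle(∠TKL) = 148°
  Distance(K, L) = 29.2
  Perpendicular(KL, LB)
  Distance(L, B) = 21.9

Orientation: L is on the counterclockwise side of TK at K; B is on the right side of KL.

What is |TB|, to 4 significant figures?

65.34

∠TKL = 148.0°, so KL runs at -48.7° + (180° − 148.0°) = -16.70° from the x-axis; with |KL| = 29.2, L = K + 29.2·(cos -16.70°, sin -16.70°) = (47.04, -30.10). The perpendicularity gives LB at right angles to KL; with |LB| = 21.9 on the right of KL, B = L + 21.9·(-0.2874, -0.9578) = (40.75, -51.08). Then |TB| = |B − T| = 65.34.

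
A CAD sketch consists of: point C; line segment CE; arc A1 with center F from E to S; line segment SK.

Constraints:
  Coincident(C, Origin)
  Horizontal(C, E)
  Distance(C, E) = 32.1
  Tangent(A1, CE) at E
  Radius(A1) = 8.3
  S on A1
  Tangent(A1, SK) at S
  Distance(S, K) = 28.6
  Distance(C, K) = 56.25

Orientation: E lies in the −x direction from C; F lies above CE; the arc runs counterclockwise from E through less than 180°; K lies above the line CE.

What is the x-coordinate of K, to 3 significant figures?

-43.3

C is at the origin; CE is horizontal with |CE| = 32.1 and E on the −x side, so E = (-32.1, 0.00). A1 meets CE tangentially, so FE is at right angles to CE, so F = E + (0, 8.3) = (-32.1, 8.30). Since FS ⟂ SK (tangency), |FK| = √(8.3² + 28.6²) = 29.8 regardless of where S sits on A1. So K lies on both circle(C, 56.25) and circle(F, 29.8); the above-CE intersection is K = (-43.3, 35.9). S is the foot of the tangent from K: S = (-25.6, 13.4).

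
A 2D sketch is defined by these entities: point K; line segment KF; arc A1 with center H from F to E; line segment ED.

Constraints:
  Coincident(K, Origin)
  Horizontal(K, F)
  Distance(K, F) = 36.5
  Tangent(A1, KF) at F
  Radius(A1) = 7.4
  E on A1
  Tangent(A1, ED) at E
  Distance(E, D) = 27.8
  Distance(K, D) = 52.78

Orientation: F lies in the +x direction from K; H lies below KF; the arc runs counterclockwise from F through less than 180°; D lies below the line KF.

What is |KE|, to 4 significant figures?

31.08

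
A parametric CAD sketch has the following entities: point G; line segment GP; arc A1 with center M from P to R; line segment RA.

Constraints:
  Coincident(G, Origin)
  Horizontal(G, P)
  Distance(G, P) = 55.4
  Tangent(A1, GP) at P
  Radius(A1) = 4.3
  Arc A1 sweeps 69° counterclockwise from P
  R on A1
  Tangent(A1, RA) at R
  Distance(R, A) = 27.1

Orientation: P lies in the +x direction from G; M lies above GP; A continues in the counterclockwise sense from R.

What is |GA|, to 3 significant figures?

74.6

G is at the origin; G and P share the same y with |GP| = 55.4 and P on the +x side, so P = (55.4, 0.00). The tangent condition forces MP to be normal to GP, so M = P + (0, 4.3) = (55.4, 4.30). On A1, P sits at bearing -90° from M; a 69° counterclockwise sweep puts R at bearing -21°, so R = M + 4.3·(cos -21°, sin -21°) = (59.4, 2.76). Tangency of A1 to RA means the radius MR is perpendicular to RA, so RA runs along (−sin -21°, cos -21°); with |RA| = 27.1, A = (69.1, 28.1). Then |GA| = |A − G| = 74.6.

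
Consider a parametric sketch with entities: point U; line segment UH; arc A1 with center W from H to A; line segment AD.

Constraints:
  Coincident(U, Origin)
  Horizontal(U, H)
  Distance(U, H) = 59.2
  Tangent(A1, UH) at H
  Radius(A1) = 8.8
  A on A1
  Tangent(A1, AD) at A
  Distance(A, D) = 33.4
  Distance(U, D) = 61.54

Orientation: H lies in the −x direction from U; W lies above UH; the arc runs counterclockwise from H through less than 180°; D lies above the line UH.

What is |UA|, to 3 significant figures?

51.1

Checks: |UH| = 59.20 ✓; ∠(WH, HU) = 90.00° ✓; |WH| = 8.800 ✓; |WA| = 8.800 ✓; ∠(WA, AD) = 90.00° ✓; |AD| = 33.40 ✓; |UD| = 61.54 ✓.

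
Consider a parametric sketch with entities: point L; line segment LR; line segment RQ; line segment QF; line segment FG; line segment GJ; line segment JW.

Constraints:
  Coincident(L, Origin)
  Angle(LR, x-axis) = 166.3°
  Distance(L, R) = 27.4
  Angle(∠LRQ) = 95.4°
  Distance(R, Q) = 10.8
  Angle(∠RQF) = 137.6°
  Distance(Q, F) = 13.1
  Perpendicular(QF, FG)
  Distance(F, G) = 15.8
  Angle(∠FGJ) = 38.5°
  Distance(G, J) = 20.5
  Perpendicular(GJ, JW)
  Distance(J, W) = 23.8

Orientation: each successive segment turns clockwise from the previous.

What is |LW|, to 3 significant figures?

45.4

L is at the origin; LR runs at 166.3° with length 27.4, so R = (-26.6, 6.49). ∠LRQ = 95.4° gives RQ at 81.7° from the x-axis; with |RQ| = 10.8, Q = (-25.1, 17.2). ∠RQF = 137.6° gives QF at 39.3° from the x-axis; with |QF| = 13.1, F = (-14.9, 25.5). QF is perpendicular to FG, so FG runs at -50.7°; with |FG| = 15.8, G = (-4.92, 13.2). ∠FGJ = 38.5° gives GJ at 168° from the x-axis; with |GJ| = 20.5, J = (-25.0, 17.6). GJ ⟂ JW, so JW runs at 77.8°; with |JW| = 23.8, W = (-19.9, 40.8). Then |LW| = |W − L| = 45.4.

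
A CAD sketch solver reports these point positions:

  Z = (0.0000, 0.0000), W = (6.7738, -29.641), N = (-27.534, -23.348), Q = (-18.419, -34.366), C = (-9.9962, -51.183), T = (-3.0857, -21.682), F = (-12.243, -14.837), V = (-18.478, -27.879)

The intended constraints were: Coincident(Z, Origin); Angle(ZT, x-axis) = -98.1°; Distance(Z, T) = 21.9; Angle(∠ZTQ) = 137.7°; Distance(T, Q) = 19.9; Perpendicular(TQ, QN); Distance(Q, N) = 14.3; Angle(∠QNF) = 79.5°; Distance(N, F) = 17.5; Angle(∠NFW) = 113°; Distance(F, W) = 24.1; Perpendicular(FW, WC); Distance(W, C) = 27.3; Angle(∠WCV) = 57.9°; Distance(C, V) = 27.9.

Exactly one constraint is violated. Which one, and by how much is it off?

Distance(C, V) = 27.9 — off by 3.10.

Z = (0.00, 0.00) ✓; ZT at -98.10° ✓; |ZT| = 21.90 ✓; ∠ZTQ = 137.7° ✓; |TQ| = 19.90 ✓; ∠(TQ, QN) = 90.00° ✓; |QN| = 14.30 ✓; ∠QNF = 79.50° ✓; |NF| = 17.50 ✓; ∠NFW = 113.0° ✓; |FW| = 24.10 ✓; ∠(FW, WC) = 90.00° ✓; |WC| = 27.30 ✓; ∠WCV = 57.90° ✓; |CV| = 24.80 ✗.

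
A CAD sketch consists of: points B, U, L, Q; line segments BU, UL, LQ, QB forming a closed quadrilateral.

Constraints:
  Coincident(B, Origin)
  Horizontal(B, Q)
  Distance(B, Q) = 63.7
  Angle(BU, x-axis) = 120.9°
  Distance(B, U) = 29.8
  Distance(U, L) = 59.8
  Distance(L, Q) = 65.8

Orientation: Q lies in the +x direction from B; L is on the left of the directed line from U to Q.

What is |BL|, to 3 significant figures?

68.2

Checks: |UL| = 59.80 ✓; |LQ| = 65.80 ✓.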